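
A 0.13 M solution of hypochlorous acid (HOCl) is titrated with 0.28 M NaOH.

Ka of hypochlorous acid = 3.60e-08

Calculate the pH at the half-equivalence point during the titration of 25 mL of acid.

At half-equivalence [HA] = [A⁻], so Henderson-Hasselbalch gives pH = pKa = -log(3.60e-08) = 7.44.

pH = pKa = 7.44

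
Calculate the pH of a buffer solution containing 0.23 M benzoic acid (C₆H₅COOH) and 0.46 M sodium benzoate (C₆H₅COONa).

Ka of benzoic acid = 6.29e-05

pKa = -log(6.29e-05) = 4.20. pH = pKa + log([A⁻]/[HA]) = 4.20 + log(0.46/0.23)

pH = 4.50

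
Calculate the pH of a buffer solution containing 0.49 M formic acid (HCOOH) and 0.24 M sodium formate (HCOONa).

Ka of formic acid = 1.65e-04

pKa = -log(1.65e-04) = 3.78. pH = pKa + log([A⁻]/[HA]) = 3.78 + log(0.24/0.49)

pH = 3.47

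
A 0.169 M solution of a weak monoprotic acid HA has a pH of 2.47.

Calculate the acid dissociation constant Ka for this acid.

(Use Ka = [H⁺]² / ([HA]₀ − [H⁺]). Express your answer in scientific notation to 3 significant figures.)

[H⁺] = 10^(−pH) = 10^(−2.47) = 3.388e-03 M. For HA ⇌ H⁺ + A⁻, Ka = [H⁺][A⁻]/[HA] = [H⁺]² / ([HA]₀ − [H⁺]) = (3.388e-03)² / (0.169 − 3.388e-03) = 6.93e-05.

K_a = 6.93e-05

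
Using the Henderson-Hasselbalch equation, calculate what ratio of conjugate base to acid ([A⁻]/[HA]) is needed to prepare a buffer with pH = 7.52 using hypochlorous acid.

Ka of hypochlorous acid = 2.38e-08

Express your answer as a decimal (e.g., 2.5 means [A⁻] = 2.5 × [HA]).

pKa = -log(2.38e-08) = 7.6234. pH = pKa + log([A⁻]/[HA]), so log([A⁻]/[HA]) = pH − pKa = 7.52 − 7.6234 = -0.1034. [A⁻]/[HA] = 10^(-0.1034) = 0.788

[A⁻]/[HA] = 0.788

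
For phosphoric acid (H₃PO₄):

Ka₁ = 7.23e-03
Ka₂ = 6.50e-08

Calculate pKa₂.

pKa₂ = -log(Ka₂) = -log(6.50e-08) = 7.19.

pK_{a2} = 7.19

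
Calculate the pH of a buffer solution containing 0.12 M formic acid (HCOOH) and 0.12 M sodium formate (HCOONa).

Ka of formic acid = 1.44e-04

pKa = -log(1.44e-04) = 3.84. pH = pKa + log([A⁻]/[HA]) = 3.84 + log(0.12/0.12)

pH = 3.84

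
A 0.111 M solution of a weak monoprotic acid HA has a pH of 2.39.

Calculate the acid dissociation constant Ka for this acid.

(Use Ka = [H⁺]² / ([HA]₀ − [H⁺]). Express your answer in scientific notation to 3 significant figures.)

[H⁺] = 10^(−pH) = 10^(−2.39) = 4.074e-03 M. For HA ⇌ H⁺ + A⁻, Ka = [H⁺][A⁻]/[HA] = [H⁺]² / ([HA]₀ − [H⁺]) = (4.074e-03)² / (0.111 − 4.074e-03) = 1.55e-04.

K_a = 1.55e-04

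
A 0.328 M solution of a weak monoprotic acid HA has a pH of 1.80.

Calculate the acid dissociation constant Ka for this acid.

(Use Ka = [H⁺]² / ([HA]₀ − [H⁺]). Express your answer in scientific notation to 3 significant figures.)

[H⁺] = 10^(−pH) = 10^(−1.80) = 1.585e-02 M. For HA ⇌ H⁺ + A⁻, Ka = [H⁺][A⁻]/[HA] = [H⁺]² / ([HA]₀ − [H⁺]) = (1.585e-02)² / (0.328 − 1.585e-02) = 8.05e-04.

K_a = 8.05e-04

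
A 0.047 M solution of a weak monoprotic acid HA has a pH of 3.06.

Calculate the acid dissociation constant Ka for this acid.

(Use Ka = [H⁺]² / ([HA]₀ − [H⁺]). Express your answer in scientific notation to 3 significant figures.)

[H⁺] = 10^(−pH) = 10^(−3.06) = 8.710e-04 M. For HA ⇌ H⁺ + A⁻, Ka = [H⁺][A⁻]/[HA] = [H⁺]² / ([HA]₀ − [H⁺]) = (8.710e-04)² / (0.047 − 8.710e-04) = 1.64e-05.

K_a = 1.64e-05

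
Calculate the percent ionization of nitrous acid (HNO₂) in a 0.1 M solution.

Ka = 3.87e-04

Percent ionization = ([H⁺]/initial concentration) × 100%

Using Ka equilibrium: x² + Ka×x - Ka×C = 0. Solving: [H⁺] = 6.0304e-03. Percent = (6.0304e-03/0.1) × 100

Percent ionization = 6.03%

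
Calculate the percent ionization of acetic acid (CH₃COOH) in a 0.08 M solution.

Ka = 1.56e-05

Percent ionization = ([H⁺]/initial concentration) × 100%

Using Ka equilibrium: x² + Ka×x - Ka×C = 0. Solving: [H⁺] = 1.1094e-03. Percent = (1.1094e-03/0.08) × 100

Percent ionization = 1.39%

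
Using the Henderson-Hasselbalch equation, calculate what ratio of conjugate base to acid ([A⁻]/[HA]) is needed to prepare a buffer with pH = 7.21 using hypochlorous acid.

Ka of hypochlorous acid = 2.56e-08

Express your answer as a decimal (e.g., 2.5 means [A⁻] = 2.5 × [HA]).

pKa = -log(2.56e-08) = 7.5918. pH = pKa + log([A⁻]/[HA]), so log([A⁻]/[HA]) = pH − pKa = 7.21 − 7.5918 = -0.3818. [A⁻]/[HA] = 10^(-0.3818) = 0.415

[A⁻]/[HA] = 0.415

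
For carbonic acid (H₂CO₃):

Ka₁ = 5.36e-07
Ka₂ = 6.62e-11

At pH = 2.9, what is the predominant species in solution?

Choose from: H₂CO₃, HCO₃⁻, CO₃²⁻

pKa₁ = 6.27, pKa₂ = 10.18. For a polyprotic acid the predominant species crosses at each pKa: below pKa_n the protonated form dominates, above it the deprotonated form does. At pH = 2.9, the predominant species is H₂CO₃.

H₂CO₃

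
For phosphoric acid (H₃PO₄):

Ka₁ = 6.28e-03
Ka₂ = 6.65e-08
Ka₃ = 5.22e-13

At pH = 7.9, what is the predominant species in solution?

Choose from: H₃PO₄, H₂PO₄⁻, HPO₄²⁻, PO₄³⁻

pKa₁ = 2.20, pKa₂ = 7.18, pKa₃ = 12.28. For a polyprotic acid the predominant species crosses at each pKa: below pKa_n the protonated form dominates, above it the deprotonated form does. At pH = 7.9, the predominant species is HPO₄²⁻.

HPO₄²⁻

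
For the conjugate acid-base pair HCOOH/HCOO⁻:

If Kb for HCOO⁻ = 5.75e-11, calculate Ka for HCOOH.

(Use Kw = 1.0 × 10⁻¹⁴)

For a conjugate pair Ka × Kb = Kw, so Ka = Kw/Kb = 1.0 × 10⁻¹⁴ / 5.75e-11 = 1.74e-04.

K_a = 1.74e-04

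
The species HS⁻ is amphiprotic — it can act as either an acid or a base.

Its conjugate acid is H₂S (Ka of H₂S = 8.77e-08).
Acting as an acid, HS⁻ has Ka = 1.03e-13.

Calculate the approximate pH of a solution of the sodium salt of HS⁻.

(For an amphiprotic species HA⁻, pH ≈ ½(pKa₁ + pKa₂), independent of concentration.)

pKa₁ = -log(8.77e-08) = 7.06; pKa₂ = -log(1.03e-13) = 12.99. For an amphiprotic species, pH ≈ ½(pKa₁ + pKa₂) = ½(7.06 + 12.99) = 10.02.

pH = 10.02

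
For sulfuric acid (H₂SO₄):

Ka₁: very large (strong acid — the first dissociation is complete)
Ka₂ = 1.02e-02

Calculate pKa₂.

pKa₂ = -log(Ka₂) = -log(1.02e-02) = 1.99.

pK_{a2} = 1.99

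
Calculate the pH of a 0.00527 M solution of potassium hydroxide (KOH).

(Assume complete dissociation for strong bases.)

[OH⁻] = 0.00527 M for strong base. pOH = -log[OH⁻] = 2.28, pH = 14 - pOH

pH = 11.72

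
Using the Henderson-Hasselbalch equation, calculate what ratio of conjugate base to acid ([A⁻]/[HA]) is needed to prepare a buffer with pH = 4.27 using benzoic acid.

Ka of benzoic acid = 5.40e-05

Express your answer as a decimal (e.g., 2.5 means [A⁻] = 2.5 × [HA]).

pKa = -log(5.40e-05) = 4.2676. pH = pKa + log([A⁻]/[HA]), so log([A⁻]/[HA]) = pH − pKa = 4.27 − 4.2676 = 0.0024. [A⁻]/[HA] = 10^(0.0024) = 1.01

[A⁻]/[HA] = 1.01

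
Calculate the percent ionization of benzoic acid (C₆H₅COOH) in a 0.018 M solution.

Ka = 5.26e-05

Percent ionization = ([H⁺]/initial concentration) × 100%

Using Ka equilibrium: x² + Ka×x - Ka×C = 0. Solving: [H⁺] = 9.4709e-04. Percent = (9.4709e-04/0.018) × 100

Percent ionization = 5.26%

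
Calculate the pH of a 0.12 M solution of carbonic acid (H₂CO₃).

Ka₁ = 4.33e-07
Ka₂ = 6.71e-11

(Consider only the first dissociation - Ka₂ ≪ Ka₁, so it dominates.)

First dissociation dominates. From Ka₁ = [H⁺][HA⁻]/[H₂A], x² + Ka₁·x − Ka₁·C = 0 with C = 0.12 M and Ka₁ = 4.33e-07. Solving: [H⁺] = (−Ka₁ + √(Ka₁² + 4·Ka₁·C)) / 2 = 2.2773e-04 M. pH = -log(2.2773e-04) = 3.64.

pH = 3.64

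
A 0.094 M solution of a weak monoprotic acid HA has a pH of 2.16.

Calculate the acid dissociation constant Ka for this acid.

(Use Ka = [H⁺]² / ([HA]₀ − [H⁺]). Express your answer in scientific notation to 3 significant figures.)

[H⁺] = 10^(−pH) = 10^(−2.16) = 6.918e-03 M. For HA ⇌ H⁺ + A⁻, Ka = [H⁺][A⁻]/[HA] = [H⁺]² / ([HA]₀ − [H⁺]) = (6.918e-03)² / (0.094 − 6.918e-03) = 5.50e-04.

K_a = 5.50e-04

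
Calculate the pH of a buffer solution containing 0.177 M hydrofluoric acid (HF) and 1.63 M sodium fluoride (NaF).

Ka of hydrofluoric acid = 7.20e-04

pKa = -log(7.20e-04) = 3.14. pH = pKa + log([A⁻]/[HA]) = 3.14 + log(1.63/0.177)

pH = 4.11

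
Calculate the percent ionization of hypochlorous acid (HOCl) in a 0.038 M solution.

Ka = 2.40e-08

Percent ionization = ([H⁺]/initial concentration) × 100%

Using Ka equilibrium: x² + Ka×x - Ka×C = 0. Solving: [H⁺] = 3.0187e-05. Percent = (3.0187e-05/0.038) × 100

Percent ionization = 0.0794%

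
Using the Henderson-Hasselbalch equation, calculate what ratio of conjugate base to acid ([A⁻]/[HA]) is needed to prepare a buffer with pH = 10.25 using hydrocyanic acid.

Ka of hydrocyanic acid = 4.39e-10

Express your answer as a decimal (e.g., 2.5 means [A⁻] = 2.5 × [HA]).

pKa = -log(4.39e-10) = 9.3575. pH = pKa + log([A⁻]/[HA]), so log([A⁻]/[HA]) = pH − pKa = 10.25 − 9.3575 = 0.8925. [A⁻]/[HA] = 10^(0.8925) = 7.81

[A⁻]/[HA] = 7.81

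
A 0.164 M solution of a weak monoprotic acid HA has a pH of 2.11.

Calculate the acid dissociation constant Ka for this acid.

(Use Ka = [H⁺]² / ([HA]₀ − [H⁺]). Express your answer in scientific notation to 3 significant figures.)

[H⁺] = 10^(−pH) = 10^(−2.11) = 7.762e-03 M. For HA ⇌ H⁺ + A⁻, Ka = [H⁺][A⁻]/[HA] = [H⁺]² / ([HA]₀ − [H⁺]) = (7.762e-03)² / (0.164 − 7.762e-03) = 3.86e-04.

K_a = 3.86e-04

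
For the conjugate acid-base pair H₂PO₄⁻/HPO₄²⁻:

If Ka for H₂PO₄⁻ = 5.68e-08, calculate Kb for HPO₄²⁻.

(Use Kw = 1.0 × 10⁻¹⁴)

For a conjugate pair Ka × Kb = Kw, so Kb = Kw/Ka = 1.0 × 10⁻¹⁴ / 5.68e-08 = 1.76e-07.

K_b = 1.76e-07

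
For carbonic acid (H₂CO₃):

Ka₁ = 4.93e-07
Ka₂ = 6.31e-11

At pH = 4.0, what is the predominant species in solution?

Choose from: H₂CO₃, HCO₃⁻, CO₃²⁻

pKa₁ = 6.31, pKa₂ = 10.20. For a polyprotic acid the predominant species crosses at each pKa: below pKa_n the protonated form dominates, above it the deprotonated form does. At pH = 4.0, the predominant species is H₂CO₃.

H₂CO₃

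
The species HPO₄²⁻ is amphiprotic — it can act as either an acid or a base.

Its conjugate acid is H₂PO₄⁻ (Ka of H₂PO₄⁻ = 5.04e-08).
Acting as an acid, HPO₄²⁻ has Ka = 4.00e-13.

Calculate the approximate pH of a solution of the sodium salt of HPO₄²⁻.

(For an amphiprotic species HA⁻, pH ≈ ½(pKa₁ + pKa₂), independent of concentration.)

pKa₁ = -log(5.04e-08) = 7.30; pKa₂ = -log(4.00e-13) = 12.40. For an amphiprotic species, pH ≈ ½(pKa₁ + pKa₂) = ½(7.30 + 12.40) = 9.85.

pH = 9.85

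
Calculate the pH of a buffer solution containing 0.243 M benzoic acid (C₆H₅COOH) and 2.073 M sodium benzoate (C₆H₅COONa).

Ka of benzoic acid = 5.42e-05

pKa = -log(5.42e-05) = 4.27. pH = pKa + log([A⁻]/[HA]) = 4.27 + log(2.073/0.243)

pH = 5.20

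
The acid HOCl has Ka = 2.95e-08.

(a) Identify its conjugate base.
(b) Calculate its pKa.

(a) The conjugate base is formed by removing one H⁺ from HOCl, giving OCl⁻. (b) pKa = -log(Ka) = -log(2.95e-08) = 7.53.

Conjugate base: OCl⁻; pK_a = 7.53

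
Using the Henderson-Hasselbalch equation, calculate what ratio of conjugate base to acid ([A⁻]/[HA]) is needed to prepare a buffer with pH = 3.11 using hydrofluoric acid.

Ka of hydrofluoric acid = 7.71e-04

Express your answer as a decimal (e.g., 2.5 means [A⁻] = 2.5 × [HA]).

pKa = -log(7.71e-04) = 3.1129. pH = pKa + log([A⁻]/[HA]), so log([A⁻]/[HA]) = pH − pKa = 3.11 − 3.1129 = -0.0029. [A⁻]/[HA] = 10^(-0.0029) = 0.993

[A⁻]/[HA] = 0.993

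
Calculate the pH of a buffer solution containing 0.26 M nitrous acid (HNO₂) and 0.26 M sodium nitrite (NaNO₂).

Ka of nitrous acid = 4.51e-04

pKa = -log(4.51e-04) = 3.35. pH = pKa + log([A⁻]/[HA]) = 3.35 + log(0.26/0.26)

pH = 3.35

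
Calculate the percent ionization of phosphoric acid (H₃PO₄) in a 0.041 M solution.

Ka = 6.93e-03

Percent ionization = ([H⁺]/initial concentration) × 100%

Using Ka equilibrium: x² + Ka×x - Ka×C = 0. Solving: [H⁺] = 1.3744e-02. Percent = (1.3744e-02/0.041) × 100

Percent ionization = 33.5%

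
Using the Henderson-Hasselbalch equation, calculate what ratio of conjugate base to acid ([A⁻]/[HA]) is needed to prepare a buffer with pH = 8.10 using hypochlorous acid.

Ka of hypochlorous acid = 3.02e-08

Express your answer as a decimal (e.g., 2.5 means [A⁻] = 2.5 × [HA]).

pKa = -log(3.02e-08) = 7.5200. pH = pKa + log([A⁻]/[HA]), so log([A⁻]/[HA]) = pH − pKa = 8.10 − 7.5200 = 0.5800. [A⁻]/[HA] = 10^(0.5800) = 3.80

[A⁻]/[HA] = 3.80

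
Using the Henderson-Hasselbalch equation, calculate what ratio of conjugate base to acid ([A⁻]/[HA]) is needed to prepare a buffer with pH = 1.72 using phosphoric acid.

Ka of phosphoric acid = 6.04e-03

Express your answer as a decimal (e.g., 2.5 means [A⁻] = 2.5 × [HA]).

pKa = -log(6.04e-03) = 2.2190. pH = pKa + log([A⁻]/[HA]), so log([A⁻]/[HA]) = pH − pKa = 1.72 − 2.2190 = -0.4990. [A⁻]/[HA] = 10^(-0.4990) = 0.317

[A⁻]/[HA] = 0.317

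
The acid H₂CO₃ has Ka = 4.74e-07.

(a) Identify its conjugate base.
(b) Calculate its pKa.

(a) The conjugate base is formed by removing one H⁺ from H₂CO₃, giving HCO₃⁻. (b) pKa = -log(Ka) = -log(4.74e-07) = 6.32.

Conjugate base: HCO₃⁻; pK_a = 6.32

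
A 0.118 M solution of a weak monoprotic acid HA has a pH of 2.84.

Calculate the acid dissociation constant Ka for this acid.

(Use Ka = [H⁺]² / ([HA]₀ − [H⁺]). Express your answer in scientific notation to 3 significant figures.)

[H⁺] = 10^(−pH) = 10^(−2.84) = 1.445e-03 M. For HA ⇌ H⁺ + A⁻, Ka = [H⁺][A⁻]/[HA] = [H⁺]² / ([HA]₀ − [H⁺]) = (1.445e-03)² / (0.118 − 1.445e-03) = 1.79e-05.

K_a = 1.79e-05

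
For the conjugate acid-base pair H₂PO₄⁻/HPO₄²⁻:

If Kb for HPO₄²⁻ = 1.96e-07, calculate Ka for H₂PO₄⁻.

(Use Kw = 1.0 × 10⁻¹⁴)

For a conjugate pair Ka × Kb = Kw, so Ka = Kw/Kb = 1.0 × 10⁻¹⁴ / 1.96e-07 = 5.10e-08.

K_a = 5.10e-08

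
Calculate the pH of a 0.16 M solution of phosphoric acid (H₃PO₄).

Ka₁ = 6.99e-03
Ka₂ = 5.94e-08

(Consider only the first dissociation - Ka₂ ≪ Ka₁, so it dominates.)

First dissociation dominates. From Ka₁ = [H⁺][HA⁻]/[H₂A], x² + Ka₁·x − Ka₁·C = 0 with C = 0.16 M and Ka₁ = 6.99e-03. Solving: [H⁺] = (−Ka₁ + √(Ka₁² + 4·Ka₁·C)) / 2 = 3.0130e-02 M. pH = -log(3.0130e-02) = 1.52.

pH = 1.52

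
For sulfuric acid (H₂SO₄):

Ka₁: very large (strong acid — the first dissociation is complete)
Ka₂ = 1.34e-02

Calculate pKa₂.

pKa₂ = -log(Ka₂) = -log(1.34e-02) = 1.87.

pK_{a2} = 1.87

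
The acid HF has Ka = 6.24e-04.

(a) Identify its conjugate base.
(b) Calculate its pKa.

(a) The conjugate base is formed by removing one H⁺ from HF, giving F⁻. (b) pKa = -log(Ka) = -log(6.24e-04) = 3.20.

Conjugate base: F⁻; pK_a = 3.20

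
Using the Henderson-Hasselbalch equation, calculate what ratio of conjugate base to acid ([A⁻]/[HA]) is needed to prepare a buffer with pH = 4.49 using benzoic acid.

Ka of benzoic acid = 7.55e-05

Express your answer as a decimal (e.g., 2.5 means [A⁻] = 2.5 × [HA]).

pKa = -log(7.55e-05) = 4.1221. pH = pKa + log([A⁻]/[HA]), so log([A⁻]/[HA]) = pH − pKa = 4.49 − 4.1221 = 0.3679. [A⁻]/[HA] = 10^(0.3679) = 2.33

[A⁻]/[HA] = 2.33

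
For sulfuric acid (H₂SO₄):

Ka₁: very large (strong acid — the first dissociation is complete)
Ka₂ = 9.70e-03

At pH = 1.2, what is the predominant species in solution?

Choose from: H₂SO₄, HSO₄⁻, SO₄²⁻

The first dissociation is complete, so H₂SO₄ itself is never the predominant species in water; pKa₂ = -log(9.70e-03) = 2.01. For a polyprotic acid the predominant species crosses at each pKa: below pKa_n the protonated form dominates, above it the deprotonated form does. At pH = 1.2, the predominant species is HSO₄⁻.

HSO₄⁻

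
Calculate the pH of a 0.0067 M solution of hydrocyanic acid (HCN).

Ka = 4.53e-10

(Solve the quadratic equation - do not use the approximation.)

x² + Ka×x - Ka×C = 0. Using quadratic formula: [H⁺] = 1.7419e-06

pH = 5.76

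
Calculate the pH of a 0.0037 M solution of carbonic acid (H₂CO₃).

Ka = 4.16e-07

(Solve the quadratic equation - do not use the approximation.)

x² + Ka×x - Ka×C = 0. Using quadratic formula: [H⁺] = 3.9025e-05

pH = 4.41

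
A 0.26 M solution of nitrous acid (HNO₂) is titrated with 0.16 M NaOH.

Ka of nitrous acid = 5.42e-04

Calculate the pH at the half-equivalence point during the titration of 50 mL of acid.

At half-equivalence [HA] = [A⁻], so Henderson-Hasselbalch gives pH = pKa = -log(5.42e-04) = 3.27.

pH = pKa = 3.27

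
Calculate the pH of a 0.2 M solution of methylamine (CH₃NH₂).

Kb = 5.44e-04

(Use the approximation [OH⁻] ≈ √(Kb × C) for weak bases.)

[OH⁻] = √(Kb × C) = √(5.44e-04 × 0.2) = 1.0431e-02. pOH = 1.98, pH = 14 - pOH

pH = 12.02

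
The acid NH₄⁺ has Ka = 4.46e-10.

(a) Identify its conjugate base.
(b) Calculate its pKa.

(a) The conjugate base is formed by removing one H⁺ from NH₄⁺, giving NH₃. (b) pKa = -log(Ka) = -log(4.46e-10) = 9.35.

Conjugate base: NH₃; pK_a = 9.35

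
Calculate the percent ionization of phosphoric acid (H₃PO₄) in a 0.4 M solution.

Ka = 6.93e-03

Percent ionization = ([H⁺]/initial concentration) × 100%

Using Ka equilibrium: x² + Ka×x - Ka×C = 0. Solving: [H⁺] = 4.9299e-02. Percent = (4.9299e-02/0.4) × 100

Percent ionization = 12.3%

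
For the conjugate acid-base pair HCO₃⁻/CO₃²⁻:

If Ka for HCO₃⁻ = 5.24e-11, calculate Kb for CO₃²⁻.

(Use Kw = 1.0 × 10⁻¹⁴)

For a conjugate pair Ka × Kb = Kw, so Kb = Kw/Ka = 1.0 × 10⁻¹⁴ / 5.24e-11 = 1.91e-04.

K_b = 1.91e-04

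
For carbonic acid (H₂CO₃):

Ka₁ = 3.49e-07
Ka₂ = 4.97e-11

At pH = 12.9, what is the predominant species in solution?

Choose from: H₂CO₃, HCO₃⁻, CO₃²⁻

pKa₁ = 6.46, pKa₂ = 10.30. For a polyprotic acid the predominant species crosses at each pKa: below pKa_n the protonated form dominates, above it the deprotonated form does. At pH = 12.9, the predominant species is CO₃²⁻.

CO₃²⁻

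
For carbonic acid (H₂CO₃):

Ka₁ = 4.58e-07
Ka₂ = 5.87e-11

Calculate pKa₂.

pKa₂ = -log(Ka₂) = -log(5.87e-11) = 10.23.

pK_{a2} = 10.23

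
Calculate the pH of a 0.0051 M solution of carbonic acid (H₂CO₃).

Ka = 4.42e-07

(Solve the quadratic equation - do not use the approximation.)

x² + Ka×x - Ka×C = 0. Using quadratic formula: [H⁺] = 4.7258e-05

pH = 4.33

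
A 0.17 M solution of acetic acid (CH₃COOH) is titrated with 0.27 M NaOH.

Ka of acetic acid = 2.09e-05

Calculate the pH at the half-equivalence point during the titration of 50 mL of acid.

At half-equivalence [HA] = [A⁻], so Henderson-Hasselbalch gives pH = pKa = -log(2.09e-05) = 4.68.

pH = pKa = 4.68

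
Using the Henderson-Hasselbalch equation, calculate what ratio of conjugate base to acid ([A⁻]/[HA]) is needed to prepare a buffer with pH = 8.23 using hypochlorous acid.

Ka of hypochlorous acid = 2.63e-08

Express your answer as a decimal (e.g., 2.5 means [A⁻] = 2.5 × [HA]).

pKa = -log(2.63e-08) = 7.5800. pH = pKa + log([A⁻]/[HA]), so log([A⁻]/[HA]) = pH − pKa = 8.23 − 7.5800 = 0.6500. [A⁻]/[HA] = 10^(0.6500) = 4.47

[A⁻]/[HA] = 4.47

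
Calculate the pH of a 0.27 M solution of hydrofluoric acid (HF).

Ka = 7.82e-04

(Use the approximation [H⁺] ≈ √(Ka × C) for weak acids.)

[H⁺] = √(Ka × C) = √(7.82e-04 × 0.27) = 1.4531e-02. pH = -log(1.4531e-02)

pH = 1.84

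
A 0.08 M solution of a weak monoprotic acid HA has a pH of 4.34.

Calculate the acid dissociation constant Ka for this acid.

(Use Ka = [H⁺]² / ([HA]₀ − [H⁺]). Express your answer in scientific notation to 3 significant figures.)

[H⁺] = 10^(−pH) = 10^(−4.34) = 4.571e-05 M. For HA ⇌ H⁺ + A⁻, Ka = [H⁺][A⁻]/[HA] = [H⁺]² / ([HA]₀ − [H⁺]) = (4.571e-05)² / (0.08 − 4.571e-05) = 2.61e-08.

K_a = 2.61e-08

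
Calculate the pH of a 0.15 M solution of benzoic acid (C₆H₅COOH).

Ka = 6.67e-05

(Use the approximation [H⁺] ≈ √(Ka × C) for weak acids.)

[H⁺] = √(Ka × C) = √(6.67e-05 × 0.15) = 3.1631e-03. pH = -log(3.1631e-03)

pH = 2.50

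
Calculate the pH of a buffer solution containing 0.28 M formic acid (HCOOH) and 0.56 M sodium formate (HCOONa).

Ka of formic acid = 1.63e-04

pKa = -log(1.63e-04) = 3.79. pH = pKa + log([A⁻]/[HA]) = 3.79 + log(0.56/0.28)

pH = 4.09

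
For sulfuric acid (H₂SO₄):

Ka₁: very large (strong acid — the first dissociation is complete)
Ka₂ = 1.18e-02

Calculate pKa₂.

pKa₂ = -log(Ka₂) = -log(1.18e-02) = 1.93.

pK_{a2} = 1.93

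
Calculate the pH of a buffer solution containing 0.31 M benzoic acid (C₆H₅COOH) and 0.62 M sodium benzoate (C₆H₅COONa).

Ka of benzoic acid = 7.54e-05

pKa = -log(7.54e-05) = 4.12. pH = pKa + log([A⁻]/[HA]) = 4.12 + log(0.62/0.31)

pH = 4.42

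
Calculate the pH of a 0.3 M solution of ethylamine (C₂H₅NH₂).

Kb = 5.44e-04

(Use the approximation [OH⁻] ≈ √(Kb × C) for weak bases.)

[OH⁻] = √(Kb × C) = √(5.44e-04 × 0.3) = 1.2775e-02. pOH = 1.89, pH = 14 - pOH

pH = 12.11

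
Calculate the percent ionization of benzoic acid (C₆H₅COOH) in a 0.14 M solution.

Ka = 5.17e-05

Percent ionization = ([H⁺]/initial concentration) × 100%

Using Ka equilibrium: x² + Ka×x - Ka×C = 0. Solving: [H⁺] = 2.6646e-03. Percent = (2.6646e-03/0.14) × 100

Percent ionization = 1.9%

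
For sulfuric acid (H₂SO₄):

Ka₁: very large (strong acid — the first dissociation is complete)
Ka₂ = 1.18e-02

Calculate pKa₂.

pKa₂ = -log(Ka₂) = -log(1.18e-02) = 1.93.

pK_{a2} = 1.93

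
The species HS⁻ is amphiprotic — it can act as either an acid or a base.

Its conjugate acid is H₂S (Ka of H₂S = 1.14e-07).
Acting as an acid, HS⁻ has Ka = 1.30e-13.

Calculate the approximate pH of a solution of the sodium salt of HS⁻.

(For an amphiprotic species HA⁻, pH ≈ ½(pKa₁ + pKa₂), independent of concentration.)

pKa₁ = -log(1.14e-07) = 6.94; pKa₂ = -log(1.30e-13) = 12.89. For an amphiprotic species, pH ≈ ½(pKa₁ + pKa₂) = ½(6.94 + 12.89) = 9.91.

pH = 9.91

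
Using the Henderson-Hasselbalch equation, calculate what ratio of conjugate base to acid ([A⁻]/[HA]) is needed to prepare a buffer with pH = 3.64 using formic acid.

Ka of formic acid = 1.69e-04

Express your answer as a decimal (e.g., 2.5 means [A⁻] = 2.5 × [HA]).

pKa = -log(1.69e-04) = 3.7721. pH = pKa + log([A⁻]/[HA]), so log([A⁻]/[HA]) = pH − pKa = 3.64 − 3.7721 = -0.1321. [A⁻]/[HA] = 10^(-0.1321) = 0.738

[A⁻]/[HA] = 0.738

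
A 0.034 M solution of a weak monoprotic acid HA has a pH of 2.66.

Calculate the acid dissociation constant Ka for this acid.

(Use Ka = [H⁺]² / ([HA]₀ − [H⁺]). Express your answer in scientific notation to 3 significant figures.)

[H⁺] = 10^(−pH) = 10^(−2.66) = 2.188e-03 M. For HA ⇌ H⁺ + A⁻, Ka = [H⁺][A⁻]/[HA] = [H⁺]² / ([HA]₀ − [H⁺]) = (2.188e-03)² / (0.034 − 2.188e-03) = 1.50e-04.

K_a = 1.50e-04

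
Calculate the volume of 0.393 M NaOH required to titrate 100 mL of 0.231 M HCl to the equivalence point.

At equivalence: moles acid = moles base. moles HCl = 0.231 × 100/1000 = 0.0231 mol. V_base = moles / 0.393 × 1000 = 58.8 mL.

V_{base} = 58.8 mL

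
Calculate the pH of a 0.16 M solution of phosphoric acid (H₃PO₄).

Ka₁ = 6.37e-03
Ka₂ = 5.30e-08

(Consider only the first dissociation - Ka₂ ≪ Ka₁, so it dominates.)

First dissociation dominates. From Ka₁ = [H⁺][HA⁻]/[H₂A], x² + Ka₁·x − Ka₁·C = 0 with C = 0.16 M and Ka₁ = 6.37e-03. Solving: [H⁺] = (−Ka₁ + √(Ka₁² + 4·Ka₁·C)) / 2 = 2.8898e-02 M. pH = -log(2.8898e-02) = 1.54.

pH = 1.54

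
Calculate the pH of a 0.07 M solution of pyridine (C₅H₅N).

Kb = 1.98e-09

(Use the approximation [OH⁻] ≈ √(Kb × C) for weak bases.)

[OH⁻] = √(Kb × C) = √(1.98e-09 × 0.07) = 1.1773e-05. pOH = 4.93, pH = 14 - pOH

pH = 9.07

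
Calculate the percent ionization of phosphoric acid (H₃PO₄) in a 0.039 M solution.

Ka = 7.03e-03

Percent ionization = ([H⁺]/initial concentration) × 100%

Using Ka equilibrium: x² + Ka×x - Ka×C = 0. Solving: [H⁺] = 1.3412e-02. Percent = (1.3412e-02/0.039) × 100

Percent ionization = 34.4%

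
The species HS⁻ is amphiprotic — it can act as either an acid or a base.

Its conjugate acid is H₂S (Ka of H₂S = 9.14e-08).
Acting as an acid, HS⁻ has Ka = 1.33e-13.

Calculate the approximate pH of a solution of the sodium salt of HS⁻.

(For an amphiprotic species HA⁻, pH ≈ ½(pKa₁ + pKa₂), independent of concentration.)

pKa₁ = -log(9.14e-08) = 7.04; pKa₂ = -log(1.33e-13) = 12.88. For an amphiprotic species, pH ≈ ½(pKa₁ + pKa₂) = ½(7.04 + 12.88) = 9.96.

pH = 9.96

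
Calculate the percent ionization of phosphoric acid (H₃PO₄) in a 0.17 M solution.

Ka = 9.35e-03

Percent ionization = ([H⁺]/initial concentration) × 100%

Using Ka equilibrium: x² + Ka×x - Ka×C = 0. Solving: [H⁺] = 3.5467e-02. Percent = (3.5467e-02/0.17) × 100

Percent ionization = 20.9%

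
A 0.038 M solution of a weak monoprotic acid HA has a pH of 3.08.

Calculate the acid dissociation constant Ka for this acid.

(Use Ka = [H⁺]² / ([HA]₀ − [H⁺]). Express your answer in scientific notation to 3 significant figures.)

[H⁺] = 10^(−pH) = 10^(−3.08) = 8.318e-04 M. For HA ⇌ H⁺ + A⁻, Ka = [H⁺][A⁻]/[HA] = [H⁺]² / ([HA]₀ − [H⁺]) = (8.318e-04)² / (0.038 − 8.318e-04) = 1.86e-05.

K_a = 1.86e-05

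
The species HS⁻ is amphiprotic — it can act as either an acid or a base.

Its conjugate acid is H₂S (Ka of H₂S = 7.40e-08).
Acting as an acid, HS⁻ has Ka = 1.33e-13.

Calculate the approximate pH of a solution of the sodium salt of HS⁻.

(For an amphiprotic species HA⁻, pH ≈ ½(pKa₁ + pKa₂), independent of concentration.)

pKa₁ = -log(7.40e-08) = 7.13; pKa₂ = -log(1.33e-13) = 12.88. For an amphiprotic species, pH ≈ ½(pKa₁ + pKa₂) = ½(7.13 + 12.88) = 10.00.

pH = 10.00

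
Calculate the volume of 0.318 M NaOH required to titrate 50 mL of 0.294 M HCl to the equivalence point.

At equivalence: moles acid = moles base. moles HCl = 0.294 × 50/1000 = 0.0147 mol. V_base = moles / 0.318 × 1000 = 46.2 mL.

V_{base} = 46.2 mL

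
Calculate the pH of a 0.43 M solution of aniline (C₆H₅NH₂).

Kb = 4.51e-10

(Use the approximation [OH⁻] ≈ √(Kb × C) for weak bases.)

[OH⁻] = √(Kb × C) = √(4.51e-10 × 0.43) = 1.3926e-05. pOH = 4.86, pH = 14 - pOH

pH = 9.14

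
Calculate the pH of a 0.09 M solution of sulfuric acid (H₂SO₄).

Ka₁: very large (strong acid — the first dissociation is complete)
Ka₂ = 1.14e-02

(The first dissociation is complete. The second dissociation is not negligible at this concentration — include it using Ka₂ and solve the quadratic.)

First dissociation is complete: [H⁺]₀ = [HSO₄⁻]₀ = C = 0.09 M. Second dissociation HSO₄⁻ ⇌ H⁺ + SO₄²⁻: let x = [SO₄²⁻]. Ka₂ = (C + x)·x / (C − x) = 1.14e-02 → x² + (C + Ka₂)·x − Ka₂·C = 0 → x² + 0.10140·x − 1.026e-03 = 0. x = (−0.10140 + √(0.10140² + 4 × 1.026e-03)) / 2 = 9.2707e-03 M. [H⁺] = C + x = 0.09 + 9.2707e-03 = 9.9271e-02 M. pH = -log(9.9271e-02) = 1.00.

pH = 1.00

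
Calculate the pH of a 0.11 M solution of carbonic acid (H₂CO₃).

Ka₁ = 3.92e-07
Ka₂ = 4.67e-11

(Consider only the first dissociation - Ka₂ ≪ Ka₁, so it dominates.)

First dissociation dominates. From Ka₁ = [H⁺][HA⁻]/[H₂A], x² + Ka₁·x − Ka₁·C = 0 with C = 0.11 M and Ka₁ = 3.92e-07. Solving: [H⁺] = (−Ka₁ + √(Ka₁² + 4·Ka₁·C)) / 2 = 2.0746e-04 M. pH = -log(2.0746e-04) = 3.68.

pH = 3.68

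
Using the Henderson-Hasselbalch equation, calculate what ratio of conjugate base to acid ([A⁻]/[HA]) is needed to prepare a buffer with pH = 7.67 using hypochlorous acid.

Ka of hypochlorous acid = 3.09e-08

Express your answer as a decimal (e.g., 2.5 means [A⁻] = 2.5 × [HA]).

pKa = -log(3.09e-08) = 7.5100. pH = pKa + log([A⁻]/[HA]), so log([A⁻]/[HA]) = pH − pKa = 7.67 − 7.5100 = 0.1600. [A⁻]/[HA] = 10^(0.1600) = 1.45

[A⁻]/[HA] = 1.45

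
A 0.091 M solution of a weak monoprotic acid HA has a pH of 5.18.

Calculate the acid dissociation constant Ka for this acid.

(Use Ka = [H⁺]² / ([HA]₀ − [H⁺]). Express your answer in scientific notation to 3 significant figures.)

[H⁺] = 10^(−pH) = 10^(−5.18) = 6.607e-06 M. For HA ⇌ H⁺ + A⁻, Ka = [H⁺][A⁻]/[HA] = [H⁺]² / ([HA]₀ − [H⁺]) = (6.607e-06)² / (0.091 − 6.607e-06) = 4.80e-10.

K_a = 4.80e-10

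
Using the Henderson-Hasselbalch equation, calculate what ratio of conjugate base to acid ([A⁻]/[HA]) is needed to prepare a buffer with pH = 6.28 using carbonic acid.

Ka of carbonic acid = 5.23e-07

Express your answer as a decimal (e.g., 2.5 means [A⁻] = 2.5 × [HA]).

pKa = -log(5.23e-07) = 6.2815. pH = pKa + log([A⁻]/[HA]), so log([A⁻]/[HA]) = pH − pKa = 6.28 − 6.2815 = -0.0015. [A⁻]/[HA] = 10^(-0.0015) = 0.997

[A⁻]/[HA] = 0.997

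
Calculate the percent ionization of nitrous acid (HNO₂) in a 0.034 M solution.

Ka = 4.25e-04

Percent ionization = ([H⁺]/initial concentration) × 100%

Using Ka equilibrium: x² + Ka×x - Ka×C = 0. Solving: [H⁺] = 3.5948e-03. Percent = (3.5948e-03/0.034) × 100

Percent ionization = 10.6%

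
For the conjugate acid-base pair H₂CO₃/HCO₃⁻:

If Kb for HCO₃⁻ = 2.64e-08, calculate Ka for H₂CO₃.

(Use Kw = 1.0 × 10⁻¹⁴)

For a conjugate pair Ka × Kb = Kw, so Ka = Kw/Kb = 1.0 × 10⁻¹⁴ / 2.64e-08 = 3.79e-07.

K_a = 3.79e-07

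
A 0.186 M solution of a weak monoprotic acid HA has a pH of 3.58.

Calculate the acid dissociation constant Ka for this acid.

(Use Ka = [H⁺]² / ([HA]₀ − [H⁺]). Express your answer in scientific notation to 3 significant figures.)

[H⁺] = 10^(−pH) = 10^(−3.58) = 2.630e-04 M. For HA ⇌ H⁺ + A⁻, Ka = [H⁺][A⁻]/[HA] = [H⁺]² / ([HA]₀ − [H⁺]) = (2.630e-04)² / (0.186 − 2.630e-04) = 3.72e-07.

K_a = 3.72e-07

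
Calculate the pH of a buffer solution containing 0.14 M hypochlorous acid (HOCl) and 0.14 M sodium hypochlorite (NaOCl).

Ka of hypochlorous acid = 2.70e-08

pKa = -log(2.70e-08) = 7.57. pH = pKa + log([A⁻]/[HA]) = 7.57 + log(0.14/0.14)

pH = 7.57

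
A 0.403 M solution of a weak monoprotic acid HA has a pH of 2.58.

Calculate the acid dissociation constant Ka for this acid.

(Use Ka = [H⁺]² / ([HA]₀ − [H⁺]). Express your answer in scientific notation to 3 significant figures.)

[H⁺] = 10^(−pH) = 10^(−2.58) = 2.630e-03 M. For HA ⇌ H⁺ + A⁻, Ka = [H⁺][A⁻]/[HA] = [H⁺]² / ([HA]₀ − [H⁺]) = (2.630e-03)² / (0.403 − 2.630e-03) = 1.73e-05.

K_a = 1.73e-05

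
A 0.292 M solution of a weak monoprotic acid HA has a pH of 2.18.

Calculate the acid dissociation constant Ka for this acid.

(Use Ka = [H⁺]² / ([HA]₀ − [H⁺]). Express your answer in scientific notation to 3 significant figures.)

[H⁺] = 10^(−pH) = 10^(−2.18) = 6.607e-03 M. For HA ⇌ H⁺ + A⁻, Ka = [H⁺][A⁻]/[HA] = [H⁺]² / ([HA]₀ − [H⁺]) = (6.607e-03)² / (0.292 − 6.607e-03) = 1.53e-04.

K_a = 1.53e-04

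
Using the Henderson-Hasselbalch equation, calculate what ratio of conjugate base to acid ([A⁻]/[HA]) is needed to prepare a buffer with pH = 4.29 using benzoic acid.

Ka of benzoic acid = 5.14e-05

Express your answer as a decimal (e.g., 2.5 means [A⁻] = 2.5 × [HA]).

pKa = -log(5.14e-05) = 4.2890. pH = pKa + log([A⁻]/[HA]), so log([A⁻]/[HA]) = pH − pKa = 4.29 − 4.2890 = 0.0010. [A⁻]/[HA] = 10^(0.0010) = 1.00

[A⁻]/[HA] = 1.00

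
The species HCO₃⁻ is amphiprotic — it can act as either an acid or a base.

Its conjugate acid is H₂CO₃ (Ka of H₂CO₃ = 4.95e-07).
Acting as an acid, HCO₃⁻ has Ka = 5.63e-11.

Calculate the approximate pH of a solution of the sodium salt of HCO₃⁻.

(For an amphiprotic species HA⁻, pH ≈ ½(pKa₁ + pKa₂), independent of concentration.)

pKa₁ = -log(4.95e-07) = 6.31; pKa₂ = -log(5.63e-11) = 10.25. For an amphiprotic species, pH ≈ ½(pKa₁ + pKa₂) = ½(6.31 + 10.25) = 8.28.

pH = 8.28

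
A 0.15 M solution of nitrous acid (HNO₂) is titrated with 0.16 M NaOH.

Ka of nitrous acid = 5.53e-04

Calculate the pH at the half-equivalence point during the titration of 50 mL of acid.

At half-equivalence [HA] = [A⁻], so Henderson-Hasselbalch gives pH = pKa = -log(5.53e-04) = 3.26.

pH = pKa = 3.26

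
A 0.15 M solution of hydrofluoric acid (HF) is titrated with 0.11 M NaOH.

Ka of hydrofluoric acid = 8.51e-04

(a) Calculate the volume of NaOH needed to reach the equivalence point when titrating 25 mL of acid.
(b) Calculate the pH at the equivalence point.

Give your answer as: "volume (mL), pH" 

moles acid = 0.15 × 25/1000 = 0.00375 mol; V_base = moles/0.11 × 1000 = 34.1 mL. At equivalence only the conjugate base is present: [A⁻] = 0.00375/0.059 = 6.3462e-02 M. Kb = Kw/Ka = 1.18e-11; [OH⁻] = √(Kb × [A⁻]) = 8.6356e-07; pOH = 6.06; pH = 14 - pOH = 7.94.

V = 34.1 mL, pH = 7.94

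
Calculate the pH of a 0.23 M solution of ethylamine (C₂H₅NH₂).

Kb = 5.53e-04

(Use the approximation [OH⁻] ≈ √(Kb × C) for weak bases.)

[OH⁻] = √(Kb × C) = √(5.53e-04 × 0.23) = 1.1278e-02. pOH = 1.95, pH = 14 - pOH

pH = 12.05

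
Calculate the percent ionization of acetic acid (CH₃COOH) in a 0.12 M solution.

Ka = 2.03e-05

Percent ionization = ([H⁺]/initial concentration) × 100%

Using Ka equilibrium: x² + Ka×x - Ka×C = 0. Solving: [H⁺] = 1.5507e-03. Percent = (1.5507e-03/0.12) × 100

Percent ionization = 1.29%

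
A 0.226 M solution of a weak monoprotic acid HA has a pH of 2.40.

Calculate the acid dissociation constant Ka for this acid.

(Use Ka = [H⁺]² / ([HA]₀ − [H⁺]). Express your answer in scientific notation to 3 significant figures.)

[H⁺] = 10^(−pH) = 10^(−2.40) = 3.981e-03 M. For HA ⇌ H⁺ + A⁻, Ka = [H⁺][A⁻]/[HA] = [H⁺]² / ([HA]₀ − [H⁺]) = (3.981e-03)² / (0.226 − 3.981e-03) = 7.14e-05.

K_a = 7.14e-05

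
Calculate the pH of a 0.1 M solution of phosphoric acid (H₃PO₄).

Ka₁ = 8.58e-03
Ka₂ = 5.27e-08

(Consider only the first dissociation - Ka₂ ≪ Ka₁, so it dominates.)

First dissociation dominates. From Ka₁ = [H⁺][HA⁻]/[H₂A], x² + Ka₁·x − Ka₁·C = 0 with C = 0.1 M and Ka₁ = 8.58e-03. Solving: [H⁺] = (−Ka₁ + √(Ka₁² + 4·Ka₁·C)) / 2 = 2.5314e-02 M. pH = -log(2.5314e-02) = 1.60.

pH = 1.60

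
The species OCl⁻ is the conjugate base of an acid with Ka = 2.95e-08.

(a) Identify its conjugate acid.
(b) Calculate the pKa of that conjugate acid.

(a) The conjugate acid is formed by adding one H⁺ to OCl⁻, giving HOCl. (b) pKa = -log(Ka) = -log(2.95e-08) = 7.53.

Conjugate acid: HOCl; pK_a = 7.53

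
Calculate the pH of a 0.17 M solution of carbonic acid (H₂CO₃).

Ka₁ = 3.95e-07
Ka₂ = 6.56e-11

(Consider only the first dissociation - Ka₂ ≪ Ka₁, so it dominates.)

First dissociation dominates. From Ka₁ = [H⁺][HA⁻]/[H₂A], x² + Ka₁·x − Ka₁·C = 0 with C = 0.17 M and Ka₁ = 3.95e-07. Solving: [H⁺] = (−Ka₁ + √(Ka₁² + 4·Ka₁·C)) / 2 = 2.5894e-04 M. pH = -log(2.5894e-04) = 3.59.

pH = 3.59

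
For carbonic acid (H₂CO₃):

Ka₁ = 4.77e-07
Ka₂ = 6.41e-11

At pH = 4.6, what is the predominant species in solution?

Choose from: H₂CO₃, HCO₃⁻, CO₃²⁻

pKa₁ = 6.32, pKa₂ = 10.19. For a polyprotic acid the predominant species crosses at each pKa: below pKa_n the protonated form dominates, above it the deprotonated form does. At pH = 4.6, the predominant species is H₂CO₃.

H₂CO₃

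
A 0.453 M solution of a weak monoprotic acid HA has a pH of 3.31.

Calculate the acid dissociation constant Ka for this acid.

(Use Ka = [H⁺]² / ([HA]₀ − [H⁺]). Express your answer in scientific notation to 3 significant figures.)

[H⁺] = 10^(−pH) = 10^(−3.31) = 4.898e-04 M. For HA ⇌ H⁺ + A⁻, Ka = [H⁺][A⁻]/[HA] = [H⁺]² / ([HA]₀ − [H⁺]) = (4.898e-04)² / (0.453 − 4.898e-04) = 5.30e-07.

K_a = 5.30e-07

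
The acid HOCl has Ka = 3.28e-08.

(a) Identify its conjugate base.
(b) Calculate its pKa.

(a) The conjugate base is formed by removing one H⁺ from HOCl, giving OCl⁻. (b) pKa = -log(Ka) = -log(3.28e-08) = 7.48.

Conjugate base: OCl⁻; pK_a = 7.48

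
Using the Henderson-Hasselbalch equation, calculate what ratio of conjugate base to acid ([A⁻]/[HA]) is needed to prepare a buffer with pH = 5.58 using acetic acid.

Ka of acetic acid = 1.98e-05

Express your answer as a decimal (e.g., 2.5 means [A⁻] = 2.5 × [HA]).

pKa = -log(1.98e-05) = 4.7033. pH = pKa + log([A⁻]/[HA]), so log([A⁻]/[HA]) = pH − pKa = 5.58 − 4.7033 = 0.8767. [A⁻]/[HA] = 10^(0.8767) = 7.53

[A⁻]/[HA] = 7.53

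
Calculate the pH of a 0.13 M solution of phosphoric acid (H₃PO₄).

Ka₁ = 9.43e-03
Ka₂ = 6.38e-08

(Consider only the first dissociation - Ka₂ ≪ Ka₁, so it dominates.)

First dissociation dominates. From Ka₁ = [H⁺][HA⁻]/[H₂A], x² + Ka₁·x − Ka₁·C = 0 with C = 0.13 M and Ka₁ = 9.43e-03. Solving: [H⁺] = (−Ka₁ + √(Ka₁² + 4·Ka₁·C)) / 2 = 3.0614e-02 M. pH = -log(3.0614e-02) = 1.51.

pH = 1.51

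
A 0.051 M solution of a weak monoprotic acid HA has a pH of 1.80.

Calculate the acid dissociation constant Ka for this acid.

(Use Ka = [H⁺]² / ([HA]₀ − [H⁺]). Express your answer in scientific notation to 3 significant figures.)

[H⁺] = 10^(−pH) = 10^(−1.80) = 1.585e-02 M. For HA ⇌ H⁺ + A⁻, Ka = [H⁺][A⁻]/[HA] = [H⁺]² / ([HA]₀ − [H⁺]) = (1.585e-02)² / (0.051 − 1.585e-02) = 7.15e-03.

K_a = 7.15e-03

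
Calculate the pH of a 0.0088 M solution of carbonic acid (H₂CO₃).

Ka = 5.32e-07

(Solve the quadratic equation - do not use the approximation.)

x² + Ka×x - Ka×C = 0. Using quadratic formula: [H⁺] = 6.8157e-05

pH = 4.17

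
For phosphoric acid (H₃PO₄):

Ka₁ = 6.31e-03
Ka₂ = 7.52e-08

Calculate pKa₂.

pKa₂ = -log(Ka₂) = -log(7.52e-08) = 7.12.

pK_{a2} = 7.12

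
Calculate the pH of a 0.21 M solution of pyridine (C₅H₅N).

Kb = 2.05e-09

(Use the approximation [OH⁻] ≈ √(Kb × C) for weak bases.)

[OH⁻] = √(Kb × C) = √(2.05e-09 × 0.21) = 2.0748e-05. pOH = 4.68, pH = 14 - pOH

pH = 9.32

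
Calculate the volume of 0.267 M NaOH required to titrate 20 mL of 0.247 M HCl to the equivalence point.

At equivalence: moles acid = moles base. moles HCl = 0.247 × 20/1000 = 0.00494 mol. V_base = moles / 0.267 × 1000 = 18.5 mL.

V_{base} = 18.5 mL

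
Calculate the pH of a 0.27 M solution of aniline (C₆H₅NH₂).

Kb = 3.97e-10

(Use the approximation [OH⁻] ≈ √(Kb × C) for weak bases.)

[OH⁻] = √(Kb × C) = √(3.97e-10 × 0.27) = 1.0353e-05. pOH = 4.98, pH = 14 - pOH

pH = 9.02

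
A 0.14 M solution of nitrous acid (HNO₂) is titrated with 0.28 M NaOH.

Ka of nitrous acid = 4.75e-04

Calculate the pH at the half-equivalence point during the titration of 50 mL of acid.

At half-equivalence [HA] = [A⁻], so Henderson-Hasselbalch gives pH = pKa = -log(4.75e-04) = 3.32.

pH = pKa = 3.32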